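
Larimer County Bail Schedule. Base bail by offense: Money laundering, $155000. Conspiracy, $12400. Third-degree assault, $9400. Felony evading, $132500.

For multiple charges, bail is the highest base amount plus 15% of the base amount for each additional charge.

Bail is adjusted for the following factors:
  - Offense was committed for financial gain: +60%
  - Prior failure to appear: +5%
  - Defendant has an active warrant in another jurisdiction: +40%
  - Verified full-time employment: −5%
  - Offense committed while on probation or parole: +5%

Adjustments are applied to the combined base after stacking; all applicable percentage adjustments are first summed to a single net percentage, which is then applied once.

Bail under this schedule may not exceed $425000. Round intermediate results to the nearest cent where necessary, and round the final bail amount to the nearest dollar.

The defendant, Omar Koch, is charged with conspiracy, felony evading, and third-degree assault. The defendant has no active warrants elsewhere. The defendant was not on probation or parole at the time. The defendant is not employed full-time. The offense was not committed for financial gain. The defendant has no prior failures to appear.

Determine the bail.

$135770

Base amounts from the schedule: conspiracy $12400; felony evading $132500; third-degree assault $9400.
Stacking rule: highest base plus 15% of each additional charge. Highest is felony evading at $132500. Additional: $12400 × 15% = $1860; $9400 × 15% = $1410. Combined base = $132500 + $3270 = $135770.
No adjustment factors apply to this defendant.
$135770 is within the $425000 maximum.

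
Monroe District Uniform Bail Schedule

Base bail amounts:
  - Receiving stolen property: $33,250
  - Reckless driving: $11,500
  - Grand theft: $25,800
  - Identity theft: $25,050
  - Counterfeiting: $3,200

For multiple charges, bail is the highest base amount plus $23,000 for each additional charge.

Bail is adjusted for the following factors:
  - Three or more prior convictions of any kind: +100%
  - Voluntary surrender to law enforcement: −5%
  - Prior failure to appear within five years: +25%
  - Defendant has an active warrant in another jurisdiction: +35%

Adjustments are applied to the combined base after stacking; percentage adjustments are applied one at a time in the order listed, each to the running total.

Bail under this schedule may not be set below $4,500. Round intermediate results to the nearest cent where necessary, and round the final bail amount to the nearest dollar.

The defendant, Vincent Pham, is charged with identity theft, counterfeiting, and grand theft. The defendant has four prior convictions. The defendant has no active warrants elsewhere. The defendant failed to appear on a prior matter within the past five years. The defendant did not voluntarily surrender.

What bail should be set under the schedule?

$179,500

Base amounts from the schedule: identity theft $25,050; counterfeiting $3,200; grand theft $25,800.
Stacking rule: highest base plus $23,000 per additional charge. Highest is grand theft at $25,800; 2 additional charges → +$46,000. Combined base = $71,800.
Three or more prior convictions of any kind (+100%): $71,800 × 2 = $143,600.
Prior failure to appear within five years (+25%): $143,600 × 1.25 = $179,500.
$179,500 is at or above the $4,500 minimum.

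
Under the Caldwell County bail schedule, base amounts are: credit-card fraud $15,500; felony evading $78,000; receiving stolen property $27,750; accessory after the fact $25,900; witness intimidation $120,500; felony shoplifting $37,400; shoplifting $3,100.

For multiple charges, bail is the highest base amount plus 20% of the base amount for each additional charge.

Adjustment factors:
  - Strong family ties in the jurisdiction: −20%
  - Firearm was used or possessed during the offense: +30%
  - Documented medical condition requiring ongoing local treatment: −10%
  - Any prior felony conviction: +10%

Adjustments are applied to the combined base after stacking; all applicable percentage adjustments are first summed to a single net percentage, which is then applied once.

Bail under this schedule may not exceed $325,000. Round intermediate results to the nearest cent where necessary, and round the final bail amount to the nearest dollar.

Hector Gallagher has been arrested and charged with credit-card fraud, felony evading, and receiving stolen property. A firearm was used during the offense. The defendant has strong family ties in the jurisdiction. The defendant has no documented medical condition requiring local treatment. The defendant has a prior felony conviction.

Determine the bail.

Base amounts from the schedule: credit-card fraud $15,500; felony evading $78,000; receiving stolen property $27,750.
Stacking rule: highest base plus 20% of each additional charge. Highest is felony evading at $78,000. Additional: $15,500 × 20% = $3,100; $27,750 × 20% = $5,550. Combined base = $78,000 + $8,650 = $86,650.
Net percentage adjustment: −20% +30% +10% = +20%. $86,650 × 1.2 = $103,980.
$103,980 is within the $325,000 maximum.

$103,980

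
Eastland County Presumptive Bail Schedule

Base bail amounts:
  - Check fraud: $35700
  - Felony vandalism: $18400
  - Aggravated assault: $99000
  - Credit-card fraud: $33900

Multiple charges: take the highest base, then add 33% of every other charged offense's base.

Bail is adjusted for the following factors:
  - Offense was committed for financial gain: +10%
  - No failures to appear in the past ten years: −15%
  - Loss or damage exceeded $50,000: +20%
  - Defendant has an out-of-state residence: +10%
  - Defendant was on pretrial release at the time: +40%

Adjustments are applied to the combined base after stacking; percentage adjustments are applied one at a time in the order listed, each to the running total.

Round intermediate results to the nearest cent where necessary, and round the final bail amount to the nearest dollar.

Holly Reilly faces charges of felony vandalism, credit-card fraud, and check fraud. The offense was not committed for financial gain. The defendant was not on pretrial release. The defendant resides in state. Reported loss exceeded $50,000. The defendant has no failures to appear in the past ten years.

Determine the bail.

$54018

Base amounts from the schedule: felony vandalism $18400; credit-card fraud $33900; check fraud $35700.
Stacking rule: highest base plus 33% of each additional charge. Highest is check fraud at $35700. Additional: $18400 × 33% = $6072; $33900 × 33% = $11187. Combined base = $35700 + $17259 = $52959.
No failures to appear in the past ten years (−15%): $52959 × 0.85 = $45015.15.
Loss or damage exceeded $50,000 (+20%): $45015.15 × 1.2 = $54018.18.
Rounded to the nearest dollar: $54018.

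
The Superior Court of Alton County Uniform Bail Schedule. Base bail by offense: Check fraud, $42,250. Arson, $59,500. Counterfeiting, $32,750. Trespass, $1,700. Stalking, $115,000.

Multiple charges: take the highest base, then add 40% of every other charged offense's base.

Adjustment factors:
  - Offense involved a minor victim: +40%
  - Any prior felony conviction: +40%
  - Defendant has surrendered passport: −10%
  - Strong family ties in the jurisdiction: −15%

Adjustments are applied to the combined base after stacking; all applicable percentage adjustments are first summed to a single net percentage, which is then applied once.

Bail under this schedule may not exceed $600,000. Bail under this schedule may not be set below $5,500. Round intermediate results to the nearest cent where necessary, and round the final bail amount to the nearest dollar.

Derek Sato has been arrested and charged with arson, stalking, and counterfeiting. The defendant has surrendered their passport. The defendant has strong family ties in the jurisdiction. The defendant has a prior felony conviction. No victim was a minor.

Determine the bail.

$174,685

Base amounts from the schedule: arson $59,500; stalking $115,000; counterfeiting $32,750.
Stacking rule: highest base plus 40% of each additional charge. Highest is stalking at $115,000. Additional: $59,500 × 40% = $23,800; $32,750 × 40% = $13,100. Combined base = $115,000 + $36,900 = $151,900.
Net percentage adjustment: +40% −10% −15% = +15%. $151,900 × 1.15 = $174,685.
$174,685 is within the $600,000 maximum.
$174,685 is at or above the $5,500 minimum.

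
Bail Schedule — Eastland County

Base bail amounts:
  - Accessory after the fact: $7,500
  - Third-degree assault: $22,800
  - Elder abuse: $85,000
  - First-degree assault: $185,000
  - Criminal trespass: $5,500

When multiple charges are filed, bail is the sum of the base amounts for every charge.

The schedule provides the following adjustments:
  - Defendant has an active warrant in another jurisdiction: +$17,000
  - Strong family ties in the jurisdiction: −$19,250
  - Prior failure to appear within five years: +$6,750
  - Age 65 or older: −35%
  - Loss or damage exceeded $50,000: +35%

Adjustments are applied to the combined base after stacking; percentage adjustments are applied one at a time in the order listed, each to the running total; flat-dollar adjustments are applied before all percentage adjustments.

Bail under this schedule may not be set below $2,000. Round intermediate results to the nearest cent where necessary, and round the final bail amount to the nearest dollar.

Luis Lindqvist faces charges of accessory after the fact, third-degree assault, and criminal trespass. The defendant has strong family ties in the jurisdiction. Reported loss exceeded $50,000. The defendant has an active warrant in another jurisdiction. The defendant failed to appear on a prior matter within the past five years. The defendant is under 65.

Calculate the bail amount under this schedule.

$54,405

Base amounts from the schedule: accessory after the fact $7,500; third-degree assault $22,800; criminal trespass $5,500.
Stacking rule: sum of all bases. $7,500 + $22,800 + $5,500 = $35,800.
Defendant has an active warrant in another jurisdiction (+$17,000 flat): $35,800 + $17,000 = $52,800.
Strong family ties in the jurisdiction (−$19,250 flat): $52,800 − $19,250 = $33,550.
Prior failure to appear within five years (+$6,750 flat): $33,550 + $6,750 = $40,300.
Loss or damage exceeded $50,000 (+35%): $40,300 × 1.35 = $54,405.
$54,405 is at or above the $2,000 minimum.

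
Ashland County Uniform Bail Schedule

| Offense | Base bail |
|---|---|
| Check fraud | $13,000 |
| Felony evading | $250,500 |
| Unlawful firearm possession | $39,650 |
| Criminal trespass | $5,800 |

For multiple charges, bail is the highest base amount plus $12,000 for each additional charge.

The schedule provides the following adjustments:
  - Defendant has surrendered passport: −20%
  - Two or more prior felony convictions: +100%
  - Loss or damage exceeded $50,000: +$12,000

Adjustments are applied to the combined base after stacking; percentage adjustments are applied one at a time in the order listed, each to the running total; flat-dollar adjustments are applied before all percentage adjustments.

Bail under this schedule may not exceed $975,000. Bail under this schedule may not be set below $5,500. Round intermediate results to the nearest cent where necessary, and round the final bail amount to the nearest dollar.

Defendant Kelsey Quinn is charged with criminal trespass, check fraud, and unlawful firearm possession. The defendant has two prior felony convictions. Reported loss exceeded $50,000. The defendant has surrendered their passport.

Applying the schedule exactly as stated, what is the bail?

$121,040

Base amounts from the schedule: criminal trespass $5,800; check fraud $13,000; unlawful firearm possession $39,650.
Stacking rule: highest base plus $12,000 per additional charge. Highest is unlawful firearm possession at $39,650; 2 additional charges → +$24,000. Combined base = $63,650.
Loss or damage exceeded $50,000 (+$12,000 flat): $63,650 + $12,000 = $75,650.
Defendant has surrendered passport (−20%): $75,650 × 0.8 = $60,520.
Two or more prior felony convictions (+100%): $60,520 × 2 = $121,040.
$121,040 is within the $975,000 maximum.
$121,040 is at or above the $5,500 minimum.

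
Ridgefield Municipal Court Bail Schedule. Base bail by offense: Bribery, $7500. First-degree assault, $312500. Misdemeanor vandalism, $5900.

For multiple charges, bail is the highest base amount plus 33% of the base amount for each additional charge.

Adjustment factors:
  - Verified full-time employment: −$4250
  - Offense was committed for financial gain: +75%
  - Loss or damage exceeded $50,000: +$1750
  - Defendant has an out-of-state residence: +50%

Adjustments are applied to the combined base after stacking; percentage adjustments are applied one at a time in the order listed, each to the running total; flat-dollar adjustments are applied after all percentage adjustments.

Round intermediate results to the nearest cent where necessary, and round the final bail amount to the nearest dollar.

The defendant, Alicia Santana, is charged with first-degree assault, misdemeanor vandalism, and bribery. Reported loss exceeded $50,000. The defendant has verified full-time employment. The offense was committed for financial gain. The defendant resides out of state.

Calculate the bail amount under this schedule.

$829420

Base amounts from the schedule: first-degree assault $312500; misdemeanor vandalism $5900; bribery $7500.
Stacking rule: highest base plus 33% of each additional charge. Highest is first-degree assault at $312500. Additional: $5900 × 33% = $1947; $7500 × 33% = $2475. Combined base = $312500 + $4422 = $316922.
Offense was committed for financial gain (+75%): $316922 × 1.75 = $554613.50.
Defendant has an out-of-state residence (+50%): $554613.50 × 1.5 = $831920.25.
Verified full-time employment (−$4250 flat): $831920.25 − $4250 = $827670.25.
Loss or damage exceeded $50,000 (+$1750 flat): $827670.25 + $1750 = $829420.25.
Rounded to the nearest dollar: $829420.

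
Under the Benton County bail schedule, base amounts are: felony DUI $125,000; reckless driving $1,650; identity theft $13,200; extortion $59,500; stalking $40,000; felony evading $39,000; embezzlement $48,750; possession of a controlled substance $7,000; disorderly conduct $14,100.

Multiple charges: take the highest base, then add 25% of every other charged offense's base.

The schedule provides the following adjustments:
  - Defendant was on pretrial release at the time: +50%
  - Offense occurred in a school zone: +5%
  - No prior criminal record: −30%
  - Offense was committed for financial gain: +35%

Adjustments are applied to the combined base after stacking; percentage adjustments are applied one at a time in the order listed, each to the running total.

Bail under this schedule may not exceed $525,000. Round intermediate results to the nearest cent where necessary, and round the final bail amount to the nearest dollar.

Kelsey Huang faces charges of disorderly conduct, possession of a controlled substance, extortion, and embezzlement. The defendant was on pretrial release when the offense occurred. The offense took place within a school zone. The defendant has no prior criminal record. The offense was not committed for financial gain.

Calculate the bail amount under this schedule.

$84,851

Base amounts from the schedule: disorderly conduct $14,100; possession of a controlled substance $7,000; extortion $59,500; embezzlement $48,750.
Stacking rule: highest base plus 25% of each additional charge. Highest is extortion at $59,500. Additional: $14,100 × 25% = $3,525; $7,000 × 25% = $1,750; $48,750 × 25% = $12,187.50. Combined base = $59,500 + $17,462.50 = $76,962.50.
Defendant was on pretrial release at the time (+50%): $76,962.50 × 1.5 = $115,443.75.
Offense occurred in a school zone (+5%): $115,443.75 × 1.05 = $121,215.94.
No prior criminal record (−30%): $121,215.94 × 0.7 = $84,851.16.
$84,851.16 is within the $525,000 maximum.
Rounded to the nearest dollar: $84,851.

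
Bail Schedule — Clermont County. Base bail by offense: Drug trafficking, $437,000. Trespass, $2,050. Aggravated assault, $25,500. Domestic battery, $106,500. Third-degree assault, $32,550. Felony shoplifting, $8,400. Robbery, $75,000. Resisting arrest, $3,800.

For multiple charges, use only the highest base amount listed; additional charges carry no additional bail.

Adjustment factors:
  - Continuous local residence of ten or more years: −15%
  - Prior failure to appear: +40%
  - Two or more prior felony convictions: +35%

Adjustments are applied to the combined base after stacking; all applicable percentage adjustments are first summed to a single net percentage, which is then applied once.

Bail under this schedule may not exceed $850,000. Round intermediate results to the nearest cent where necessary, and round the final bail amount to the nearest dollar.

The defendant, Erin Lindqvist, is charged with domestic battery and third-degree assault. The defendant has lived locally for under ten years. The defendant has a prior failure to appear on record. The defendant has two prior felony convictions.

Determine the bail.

$186,375

Base amounts from the schedule: domestic battery $106,500; third-degree assault $32,550.
Stacking rule: use the highest base only. Highest is domestic battery at $106,500. Combined base = $106,500.
Net percentage adjustment: +40% +35% = +75%. $106,500 × 1.75 = $186,375.
$186,375 is within the $850,000 maximum.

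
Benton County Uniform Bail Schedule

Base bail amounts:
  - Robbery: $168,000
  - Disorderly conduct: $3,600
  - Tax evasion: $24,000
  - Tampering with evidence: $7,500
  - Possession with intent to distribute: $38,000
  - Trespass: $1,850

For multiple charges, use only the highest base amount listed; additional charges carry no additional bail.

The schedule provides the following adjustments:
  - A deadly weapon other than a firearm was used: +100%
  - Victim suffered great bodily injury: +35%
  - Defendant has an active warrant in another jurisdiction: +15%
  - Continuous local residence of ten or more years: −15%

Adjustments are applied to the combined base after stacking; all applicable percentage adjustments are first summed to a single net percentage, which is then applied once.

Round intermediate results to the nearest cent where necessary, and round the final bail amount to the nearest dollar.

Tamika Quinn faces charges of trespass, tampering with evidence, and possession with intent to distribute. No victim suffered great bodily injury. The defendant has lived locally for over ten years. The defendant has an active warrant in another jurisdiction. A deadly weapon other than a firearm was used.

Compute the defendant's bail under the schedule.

$76,000

Base amounts from the schedule: trespass $1,850; tampering with evidence $7,500; possession with intent to distribute $38,000.
Stacking rule: use the highest base only. Highest is possession with intent to distribute at $38,000. Combined base = $38,000.
Net percentage adjustment: +100% +15% −15% = +100%. $38,000 × 2 = $76,000.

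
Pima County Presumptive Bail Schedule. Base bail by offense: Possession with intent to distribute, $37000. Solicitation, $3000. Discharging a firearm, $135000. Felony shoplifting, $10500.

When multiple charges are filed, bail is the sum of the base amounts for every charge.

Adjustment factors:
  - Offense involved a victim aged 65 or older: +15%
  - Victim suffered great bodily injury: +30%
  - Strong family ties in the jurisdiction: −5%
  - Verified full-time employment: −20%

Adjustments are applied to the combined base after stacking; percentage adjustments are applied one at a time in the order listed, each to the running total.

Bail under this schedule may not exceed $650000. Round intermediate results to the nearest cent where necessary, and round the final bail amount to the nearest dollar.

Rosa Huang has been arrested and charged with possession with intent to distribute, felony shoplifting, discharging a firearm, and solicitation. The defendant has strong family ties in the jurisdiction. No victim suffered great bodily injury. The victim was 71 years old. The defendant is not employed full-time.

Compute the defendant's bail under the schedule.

Base amounts from the schedule: possession with intent to distribute $37000; felony shoplifting $10500; discharging a firearm $135000; solicitation $3000.
Stacking rule: sum of all bases. $37000 + $10500 + $135000 + $3000 = $185500.
Offense involved a victim aged 65 or older (+15%): $185500 × 1.15 = $213325.
Strong family ties in the jurisdiction (−5%): $213325 × 0.95 = $202658.75.
$202658.75 is within the $650000 maximum.
Rounded to the nearest dollar: $202659.

$202659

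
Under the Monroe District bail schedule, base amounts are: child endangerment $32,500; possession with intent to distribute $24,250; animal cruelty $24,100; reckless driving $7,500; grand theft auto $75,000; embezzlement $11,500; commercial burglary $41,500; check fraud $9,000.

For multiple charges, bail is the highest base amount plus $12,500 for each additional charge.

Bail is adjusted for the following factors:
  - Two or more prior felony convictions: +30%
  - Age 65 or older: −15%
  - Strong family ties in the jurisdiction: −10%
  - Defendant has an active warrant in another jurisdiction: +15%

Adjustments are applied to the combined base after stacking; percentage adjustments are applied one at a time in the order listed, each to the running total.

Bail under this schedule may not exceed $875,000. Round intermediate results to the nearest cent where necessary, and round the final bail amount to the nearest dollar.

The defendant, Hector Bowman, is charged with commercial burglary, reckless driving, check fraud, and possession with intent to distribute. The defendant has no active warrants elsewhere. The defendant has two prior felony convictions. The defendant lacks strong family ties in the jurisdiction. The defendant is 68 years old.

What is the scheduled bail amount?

Base amounts from the schedule: commercial burglary $41,500; reckless driving $7,500; check fraud $9,000; possession with intent to distribute $24,250.
Stacking rule: highest base plus $12,500 per additional charge. Highest is commercial burglary at $41,500; 3 additional charges → +$37,500. Combined base = $79,000.
Two or more prior felony convictions (+30%): $79,000 × 1.3 = $102,700.
Age 65 or older (−15%): $102,700 × 0.85 = $87,295.
$87,295 is within the $875,000 maximum.

$87,295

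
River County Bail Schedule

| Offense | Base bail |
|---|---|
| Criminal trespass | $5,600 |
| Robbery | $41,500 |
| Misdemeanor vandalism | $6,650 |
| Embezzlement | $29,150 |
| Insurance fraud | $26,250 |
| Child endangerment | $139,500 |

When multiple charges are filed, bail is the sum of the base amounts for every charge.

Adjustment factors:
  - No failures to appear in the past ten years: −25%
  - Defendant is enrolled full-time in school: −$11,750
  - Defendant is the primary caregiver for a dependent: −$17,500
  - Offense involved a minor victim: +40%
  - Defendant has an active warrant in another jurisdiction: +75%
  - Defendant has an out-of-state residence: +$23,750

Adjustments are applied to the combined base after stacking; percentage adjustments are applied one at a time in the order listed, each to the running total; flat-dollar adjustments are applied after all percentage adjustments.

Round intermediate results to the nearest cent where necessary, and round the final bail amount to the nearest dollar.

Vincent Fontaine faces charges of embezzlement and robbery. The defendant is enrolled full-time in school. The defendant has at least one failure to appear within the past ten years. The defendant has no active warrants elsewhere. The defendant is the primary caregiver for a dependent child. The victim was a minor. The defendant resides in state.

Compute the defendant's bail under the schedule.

Base amounts from the schedule: embezzlement $29,150; robbery $41,500.
Stacking rule: sum of all bases. $29,150 + $41,500 = $70,650.
Offense involved a minor victim (+40%): $70,650 × 1.4 = $98,910.
Defendant is enrolled full-time in school (−$11,750 flat): $98,910 − $11,750 = $87,160.
Defendant is the primary caregiver for a dependent (−$17,500 flat): $87,160 − $17,500 = $69,660.

$69,660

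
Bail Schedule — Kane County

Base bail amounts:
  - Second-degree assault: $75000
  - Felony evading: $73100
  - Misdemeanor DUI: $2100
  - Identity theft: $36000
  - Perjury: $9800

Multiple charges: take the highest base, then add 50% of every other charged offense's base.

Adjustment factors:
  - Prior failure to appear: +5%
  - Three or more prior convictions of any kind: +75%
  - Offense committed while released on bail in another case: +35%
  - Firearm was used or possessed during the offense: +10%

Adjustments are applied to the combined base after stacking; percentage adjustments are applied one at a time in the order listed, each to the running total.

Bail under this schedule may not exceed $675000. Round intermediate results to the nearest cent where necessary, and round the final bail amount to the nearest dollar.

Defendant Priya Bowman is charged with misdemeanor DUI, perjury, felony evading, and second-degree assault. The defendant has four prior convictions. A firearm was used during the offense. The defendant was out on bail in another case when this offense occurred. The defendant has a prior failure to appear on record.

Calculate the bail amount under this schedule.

$320621

Base amounts from the schedule: misdemeanor DUI $2100; perjury $9800; felony evading $73100; second-degree assault $75000.
Stacking rule: highest base plus 50% of each additional charge. Highest is second-degree assault at $75000. Additional: $2100 × 50% = $1050; $9800 × 50% = $4900; $73100 × 50% = $36550. Combined base = $75000 + $42500 = $117500.
Prior failure to appear (+5%): $117500 × 1.05 = $123375.
Three or more prior convictions of any kind (+75%): $123375 × 1.75 = $215906.25.
Offense committed while released on bail in another case (+35%): $215906.25 × 1.35 = $291473.44.
Firearm was used or possessed during the offense (+10%): $291473.44 × 1.1 = $320620.78.
$320620.78 is within the $675000 maximum.
Rounded to the nearest dollar: $320621.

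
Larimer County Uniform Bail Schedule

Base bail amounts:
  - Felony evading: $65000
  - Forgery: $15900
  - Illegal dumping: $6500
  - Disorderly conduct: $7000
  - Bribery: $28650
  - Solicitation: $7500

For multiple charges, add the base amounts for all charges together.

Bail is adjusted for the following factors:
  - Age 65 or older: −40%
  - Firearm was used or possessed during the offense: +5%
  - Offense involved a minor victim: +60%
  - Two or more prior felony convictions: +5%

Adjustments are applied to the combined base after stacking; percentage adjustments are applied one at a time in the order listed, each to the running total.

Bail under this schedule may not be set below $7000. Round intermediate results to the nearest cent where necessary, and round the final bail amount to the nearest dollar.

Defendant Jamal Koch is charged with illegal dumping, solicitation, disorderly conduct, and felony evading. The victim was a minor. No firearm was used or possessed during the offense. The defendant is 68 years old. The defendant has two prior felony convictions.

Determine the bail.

Base amounts from the schedule: illegal dumping $6500; solicitation $7500; disorderly conduct $7000; felony evading $65000.
Stacking rule: sum of all bases. $6500 + $7500 + $7000 + $65000 = $86000.
Age 65 or older (−40%): $86000 × 0.6 = $51600.
Offense involved a minor victim (+60%): $51600 × 1.6 = $82560.
Two or more prior felony convictions (+5%): $82560 × 1.05 = $86688.
$86688 is at or above the $7000 minimum.

$86688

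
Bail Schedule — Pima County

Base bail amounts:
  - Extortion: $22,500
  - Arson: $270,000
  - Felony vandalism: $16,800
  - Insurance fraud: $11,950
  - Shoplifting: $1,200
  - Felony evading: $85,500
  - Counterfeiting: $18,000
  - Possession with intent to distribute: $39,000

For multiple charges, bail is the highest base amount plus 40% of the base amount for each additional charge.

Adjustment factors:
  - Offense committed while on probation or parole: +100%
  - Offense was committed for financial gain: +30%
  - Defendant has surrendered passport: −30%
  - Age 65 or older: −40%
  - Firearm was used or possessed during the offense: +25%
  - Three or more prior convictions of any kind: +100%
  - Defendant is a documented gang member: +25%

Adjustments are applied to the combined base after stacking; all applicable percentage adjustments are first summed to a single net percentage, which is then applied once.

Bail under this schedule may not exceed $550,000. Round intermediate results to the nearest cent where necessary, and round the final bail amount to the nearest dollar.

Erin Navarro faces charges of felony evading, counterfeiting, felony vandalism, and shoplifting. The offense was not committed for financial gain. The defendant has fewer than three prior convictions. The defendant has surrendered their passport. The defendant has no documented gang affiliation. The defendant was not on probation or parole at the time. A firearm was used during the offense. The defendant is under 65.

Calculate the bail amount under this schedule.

$94,905

Base amounts from the schedule: felony evading $85,500; counterfeiting $18,000; felony vandalism $16,800; shoplifting $1,200.
Stacking rule: highest base plus 40% of each additional charge. Highest is felony evading at $85,500. Additional: $18,000 × 40% = $7,200; $16,800 × 40% = $6,720; $1,200 × 40% = $480. Combined base = $85,500 + $14,400 = $99,900.
Net percentage adjustment: −30% +25% = −5%. $99,900 × 0.95 = $94,905.
$94,905 is within the $550,000 maximum.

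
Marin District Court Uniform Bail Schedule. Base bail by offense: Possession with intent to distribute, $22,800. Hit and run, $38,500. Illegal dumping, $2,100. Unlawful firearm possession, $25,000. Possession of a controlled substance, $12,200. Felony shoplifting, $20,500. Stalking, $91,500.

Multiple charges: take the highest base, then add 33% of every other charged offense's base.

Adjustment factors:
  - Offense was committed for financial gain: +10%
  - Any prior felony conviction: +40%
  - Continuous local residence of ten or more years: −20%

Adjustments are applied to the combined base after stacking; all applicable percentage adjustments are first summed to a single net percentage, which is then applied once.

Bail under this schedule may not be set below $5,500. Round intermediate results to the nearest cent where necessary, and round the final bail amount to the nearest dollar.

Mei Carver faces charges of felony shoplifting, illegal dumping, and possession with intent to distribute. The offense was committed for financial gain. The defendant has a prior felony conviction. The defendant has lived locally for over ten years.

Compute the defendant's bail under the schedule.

$39,335

Base amounts from the schedule: felony shoplifting $20,500; illegal dumping $2,100; possession with intent to distribute $22,800.
Stacking rule: highest base plus 33% of each additional charge. Highest is possession with intent to distribute at $22,800. Additional: $20,500 × 33% = $6,765; $2,100 × 33% = $693. Combined base = $22,800 + $7,458 = $30,258.
Net percentage adjustment: +10% +40% −20% = +30%. $30,258 × 1.3 = $39,335.40.
$39,335.40 is at or above the $5,500 minimum.
Rounded to the nearest dollar: $39,335.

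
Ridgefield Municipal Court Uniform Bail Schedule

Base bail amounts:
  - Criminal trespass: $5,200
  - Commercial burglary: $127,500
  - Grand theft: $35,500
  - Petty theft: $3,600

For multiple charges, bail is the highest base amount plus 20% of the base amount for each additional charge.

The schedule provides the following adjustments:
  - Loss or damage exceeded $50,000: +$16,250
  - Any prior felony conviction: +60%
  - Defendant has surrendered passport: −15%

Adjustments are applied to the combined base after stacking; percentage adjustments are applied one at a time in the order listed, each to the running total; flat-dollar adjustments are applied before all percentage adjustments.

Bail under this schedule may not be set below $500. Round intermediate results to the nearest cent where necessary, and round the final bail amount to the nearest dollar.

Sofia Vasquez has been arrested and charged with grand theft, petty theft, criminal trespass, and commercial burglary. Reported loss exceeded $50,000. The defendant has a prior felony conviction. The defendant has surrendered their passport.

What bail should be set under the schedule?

Base amounts from the schedule: grand theft $35,500; petty theft $3,600; criminal trespass $5,200; commercial burglary $127,500.
Stacking rule: highest base plus 20% of each additional charge. Highest is commercial burglary at $127,500. Additional: $35,500 × 20% = $7,100; $3,600 × 20% = $720; $5,200 × 20% = $1,040. Combined base = $127,500 + $8,860 = $136,360.
Loss or damage exceeded $50,000 (+$16,250 flat): $136,360 + $16,250 = $152,610.
Any prior felony conviction (+60%): $152,610 × 1.6 = $244,176.
Defendant has surrendered passport (−15%): $244,176 × 0.85 = $207,549.60.
$207,549.60 is at or above the $500 minimum.
Rounded to the nearest dollar: $207,550.

$207,550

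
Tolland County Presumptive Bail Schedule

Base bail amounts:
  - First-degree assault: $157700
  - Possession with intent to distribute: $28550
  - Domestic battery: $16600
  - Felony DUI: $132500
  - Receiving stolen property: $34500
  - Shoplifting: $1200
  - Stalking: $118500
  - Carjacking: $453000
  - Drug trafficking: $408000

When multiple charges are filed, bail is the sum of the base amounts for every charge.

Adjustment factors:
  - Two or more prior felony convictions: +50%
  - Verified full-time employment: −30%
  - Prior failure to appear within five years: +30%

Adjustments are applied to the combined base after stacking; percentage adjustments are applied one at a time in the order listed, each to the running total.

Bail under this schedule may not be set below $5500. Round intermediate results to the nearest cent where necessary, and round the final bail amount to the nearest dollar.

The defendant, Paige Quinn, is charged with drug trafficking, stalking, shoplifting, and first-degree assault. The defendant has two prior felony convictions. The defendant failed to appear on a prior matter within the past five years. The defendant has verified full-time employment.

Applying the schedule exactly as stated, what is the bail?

$935571

Base amounts from the schedule: drug trafficking $408000; stalking $118500; shoplifting $1200; first-degree assault $157700.
Stacking rule: sum of all bases. $408000 + $118500 + $1200 + $157700 = $685400.
Two or more prior felony convictions (+50%): $685400 × 1.5 = $1028100.
Verified full-time employment (−30%): $1028100 × 0.7 = $719670.
Prior failure to appear within five years (+30%): $719670 × 1.3 = $935571.
$935571 is at or above the $5500 minimum.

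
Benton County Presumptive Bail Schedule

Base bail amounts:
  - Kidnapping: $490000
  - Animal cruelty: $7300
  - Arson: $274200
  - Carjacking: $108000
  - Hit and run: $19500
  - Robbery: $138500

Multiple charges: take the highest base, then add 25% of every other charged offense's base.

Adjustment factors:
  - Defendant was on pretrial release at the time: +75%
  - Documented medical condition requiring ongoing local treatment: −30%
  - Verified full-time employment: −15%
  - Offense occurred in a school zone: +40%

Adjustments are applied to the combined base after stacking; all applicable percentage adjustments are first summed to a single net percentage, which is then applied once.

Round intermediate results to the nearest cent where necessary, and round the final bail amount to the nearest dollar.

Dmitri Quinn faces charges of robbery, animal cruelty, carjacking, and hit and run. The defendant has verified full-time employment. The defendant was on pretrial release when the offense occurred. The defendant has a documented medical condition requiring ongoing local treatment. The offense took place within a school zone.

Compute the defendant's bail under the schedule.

$292740

Base amounts from the schedule: robbery $138500; animal cruelty $7300; carjacking $108000; hit and run $19500.
Stacking rule: highest base plus 25% of each additional charge. Highest is robbery at $138500. Additional: $7300 × 25% = $1825; $108000 × 25% = $27000; $19500 × 25% = $4875. Combined base = $138500 + $33700 = $172200.
Net percentage adjustment: +75% −30% −15% +40% = +70%. $172200 × 1.7 = $292740.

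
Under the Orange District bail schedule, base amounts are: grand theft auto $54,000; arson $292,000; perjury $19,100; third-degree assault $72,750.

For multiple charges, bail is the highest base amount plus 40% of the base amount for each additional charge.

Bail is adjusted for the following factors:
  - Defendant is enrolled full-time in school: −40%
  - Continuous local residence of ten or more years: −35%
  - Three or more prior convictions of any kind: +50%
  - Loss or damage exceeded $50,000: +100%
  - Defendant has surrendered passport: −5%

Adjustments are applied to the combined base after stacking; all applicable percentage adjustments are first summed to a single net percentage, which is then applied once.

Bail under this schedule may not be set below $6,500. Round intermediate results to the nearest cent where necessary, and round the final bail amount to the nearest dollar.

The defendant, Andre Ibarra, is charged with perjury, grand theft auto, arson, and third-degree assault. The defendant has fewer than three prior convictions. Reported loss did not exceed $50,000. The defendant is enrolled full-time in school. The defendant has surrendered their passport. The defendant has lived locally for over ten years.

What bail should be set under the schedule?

$70,068

Base amounts from the schedule: perjury $19,100; grand theft auto $54,000; arson $292,000; third-degree assault $72,750.
Stacking rule: highest base plus 40% of each additional charge. Highest is arson at $292,000. Additional: $19,100 × 40% = $7,640; $54,000 × 40% = $21,600; $72,750 × 40% = $29,100. Combined base = $292,000 + $58,340 = $350,340.
Net percentage adjustment: −40% −35% −5% = −80%. $350,340 × 0.2 = $70,068.
$70,068 is at or above the $6,500 minimum.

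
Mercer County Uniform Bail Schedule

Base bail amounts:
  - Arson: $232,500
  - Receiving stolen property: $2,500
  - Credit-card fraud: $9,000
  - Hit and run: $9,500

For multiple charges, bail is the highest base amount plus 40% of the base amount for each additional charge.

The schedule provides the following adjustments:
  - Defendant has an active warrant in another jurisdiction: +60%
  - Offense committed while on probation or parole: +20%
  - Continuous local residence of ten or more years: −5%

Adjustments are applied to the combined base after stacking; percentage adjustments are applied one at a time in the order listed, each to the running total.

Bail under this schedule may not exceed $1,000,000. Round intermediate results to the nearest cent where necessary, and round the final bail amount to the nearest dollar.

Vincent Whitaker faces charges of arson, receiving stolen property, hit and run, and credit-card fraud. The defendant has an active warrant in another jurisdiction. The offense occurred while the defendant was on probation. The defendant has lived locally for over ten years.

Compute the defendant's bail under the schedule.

Base amounts from the schedule: arson $232,500; receiving stolen property $2,500; hit and run $9,500; credit-card fraud $9,000.
Stacking rule: highest base plus 40% of each additional charge. Highest is arson at $232,500. Additional: $2,500 × 40% = $1,000; $9,500 × 40% = $3,800; $9,000 × 40% = $3,600. Combined base = $232,500 + $8,400 = $240,900.
Defendant has an active warrant in another jurisdiction (+60%): $240,900 × 1.6 = $385,440.
Offense committed while on probation or parole (+20%): $385,440 × 1.2 = $462,528.
Continuous local residence of ten or more years (−5%): $462,528 × 0.95 = $439,401.60.
$439,401.60 is within the $1,000,000 maximum.
Rounded to the nearest dollar: $439,402.

$439,402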